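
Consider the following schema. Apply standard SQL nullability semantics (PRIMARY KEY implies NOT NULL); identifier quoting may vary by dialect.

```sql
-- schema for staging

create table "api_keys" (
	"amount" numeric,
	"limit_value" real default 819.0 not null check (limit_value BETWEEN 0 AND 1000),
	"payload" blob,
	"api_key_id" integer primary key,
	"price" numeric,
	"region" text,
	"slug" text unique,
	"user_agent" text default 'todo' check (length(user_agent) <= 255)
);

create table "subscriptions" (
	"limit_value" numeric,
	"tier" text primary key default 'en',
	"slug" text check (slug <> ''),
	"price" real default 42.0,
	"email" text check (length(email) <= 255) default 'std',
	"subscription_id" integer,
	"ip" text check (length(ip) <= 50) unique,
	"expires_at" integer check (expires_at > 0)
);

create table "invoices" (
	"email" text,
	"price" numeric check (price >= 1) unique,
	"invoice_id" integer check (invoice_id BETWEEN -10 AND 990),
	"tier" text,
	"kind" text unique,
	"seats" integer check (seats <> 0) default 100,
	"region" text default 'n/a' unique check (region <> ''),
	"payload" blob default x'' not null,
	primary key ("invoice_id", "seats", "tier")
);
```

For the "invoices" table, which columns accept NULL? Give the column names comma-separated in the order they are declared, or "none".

- email: no NOT NULL constraint applies → nullable.
- price: CHECK does not forbid NULL (a CHECK constraint passes when its expression is NULL) → nullable.
- invoice_id: part of the PRIMARY KEY, which implies NOT NULL → not nullable.
- tier: part of the PRIMARY KEY, which implies NOT NULL → not nullable.
- kind: UNIQUE does not imply NOT NULL → nullable.
- seats: part of the PRIMARY KEY, which implies NOT NULL → not nullable.
- region: CHECK does not forbid NULL (a CHECK constraint passes when its expression is NULL) → nullable.
- payload: declared NOT NULL → not nullable.

email, price, kind, region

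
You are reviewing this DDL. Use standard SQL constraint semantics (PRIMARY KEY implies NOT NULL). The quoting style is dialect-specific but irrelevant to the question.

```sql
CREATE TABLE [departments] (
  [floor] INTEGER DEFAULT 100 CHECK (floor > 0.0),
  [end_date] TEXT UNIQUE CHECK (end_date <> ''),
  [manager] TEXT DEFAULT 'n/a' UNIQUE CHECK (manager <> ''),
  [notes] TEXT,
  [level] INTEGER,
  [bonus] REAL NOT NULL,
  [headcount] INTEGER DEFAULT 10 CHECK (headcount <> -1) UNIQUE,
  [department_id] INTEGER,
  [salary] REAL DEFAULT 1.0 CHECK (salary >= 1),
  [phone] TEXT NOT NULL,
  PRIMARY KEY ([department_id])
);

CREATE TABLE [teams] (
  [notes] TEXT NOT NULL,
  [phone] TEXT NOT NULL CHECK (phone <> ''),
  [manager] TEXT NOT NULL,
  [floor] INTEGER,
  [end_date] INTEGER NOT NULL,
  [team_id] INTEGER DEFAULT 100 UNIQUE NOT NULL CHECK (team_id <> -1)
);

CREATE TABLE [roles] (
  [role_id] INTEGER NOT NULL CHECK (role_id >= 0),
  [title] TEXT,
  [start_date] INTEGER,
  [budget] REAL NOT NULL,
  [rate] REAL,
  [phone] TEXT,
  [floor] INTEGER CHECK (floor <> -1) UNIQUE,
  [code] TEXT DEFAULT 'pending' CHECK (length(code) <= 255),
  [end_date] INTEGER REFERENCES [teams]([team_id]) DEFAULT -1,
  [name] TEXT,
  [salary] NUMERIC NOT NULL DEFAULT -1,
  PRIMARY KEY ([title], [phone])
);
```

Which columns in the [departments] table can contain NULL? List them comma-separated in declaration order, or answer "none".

- floor: CHECK does not forbid NULL (a CHECK constraint passes when its expression is NULL) → nullable.
- end_date: CHECK does not forbid NULL (a CHECK constraint passes when its expression is NULL) → nullable.
- manager: CHECK does not forbid NULL (a CHECK constraint passes when its expression is NULL) → nullable.
- notes: no NOT NULL constraint applies → nullable.
- level: no NOT NULL constraint applies → nullable.
- bonus: declared NOT NULL → not nullable.
- headcount: CHECK does not forbid NULL (a CHECK constraint passes when its expression is NULL) → nullable.
- department_id: part of the PRIMARY KEY, which implies NOT NULL → not nullable.
- salary: CHECK does not forbid NULL (a CHECK constraint passes when its expression is NULL) → nullable.
- phone: declared NOT NULL → not nullable.

floor, end_date, manager, notes, level, headcount, salary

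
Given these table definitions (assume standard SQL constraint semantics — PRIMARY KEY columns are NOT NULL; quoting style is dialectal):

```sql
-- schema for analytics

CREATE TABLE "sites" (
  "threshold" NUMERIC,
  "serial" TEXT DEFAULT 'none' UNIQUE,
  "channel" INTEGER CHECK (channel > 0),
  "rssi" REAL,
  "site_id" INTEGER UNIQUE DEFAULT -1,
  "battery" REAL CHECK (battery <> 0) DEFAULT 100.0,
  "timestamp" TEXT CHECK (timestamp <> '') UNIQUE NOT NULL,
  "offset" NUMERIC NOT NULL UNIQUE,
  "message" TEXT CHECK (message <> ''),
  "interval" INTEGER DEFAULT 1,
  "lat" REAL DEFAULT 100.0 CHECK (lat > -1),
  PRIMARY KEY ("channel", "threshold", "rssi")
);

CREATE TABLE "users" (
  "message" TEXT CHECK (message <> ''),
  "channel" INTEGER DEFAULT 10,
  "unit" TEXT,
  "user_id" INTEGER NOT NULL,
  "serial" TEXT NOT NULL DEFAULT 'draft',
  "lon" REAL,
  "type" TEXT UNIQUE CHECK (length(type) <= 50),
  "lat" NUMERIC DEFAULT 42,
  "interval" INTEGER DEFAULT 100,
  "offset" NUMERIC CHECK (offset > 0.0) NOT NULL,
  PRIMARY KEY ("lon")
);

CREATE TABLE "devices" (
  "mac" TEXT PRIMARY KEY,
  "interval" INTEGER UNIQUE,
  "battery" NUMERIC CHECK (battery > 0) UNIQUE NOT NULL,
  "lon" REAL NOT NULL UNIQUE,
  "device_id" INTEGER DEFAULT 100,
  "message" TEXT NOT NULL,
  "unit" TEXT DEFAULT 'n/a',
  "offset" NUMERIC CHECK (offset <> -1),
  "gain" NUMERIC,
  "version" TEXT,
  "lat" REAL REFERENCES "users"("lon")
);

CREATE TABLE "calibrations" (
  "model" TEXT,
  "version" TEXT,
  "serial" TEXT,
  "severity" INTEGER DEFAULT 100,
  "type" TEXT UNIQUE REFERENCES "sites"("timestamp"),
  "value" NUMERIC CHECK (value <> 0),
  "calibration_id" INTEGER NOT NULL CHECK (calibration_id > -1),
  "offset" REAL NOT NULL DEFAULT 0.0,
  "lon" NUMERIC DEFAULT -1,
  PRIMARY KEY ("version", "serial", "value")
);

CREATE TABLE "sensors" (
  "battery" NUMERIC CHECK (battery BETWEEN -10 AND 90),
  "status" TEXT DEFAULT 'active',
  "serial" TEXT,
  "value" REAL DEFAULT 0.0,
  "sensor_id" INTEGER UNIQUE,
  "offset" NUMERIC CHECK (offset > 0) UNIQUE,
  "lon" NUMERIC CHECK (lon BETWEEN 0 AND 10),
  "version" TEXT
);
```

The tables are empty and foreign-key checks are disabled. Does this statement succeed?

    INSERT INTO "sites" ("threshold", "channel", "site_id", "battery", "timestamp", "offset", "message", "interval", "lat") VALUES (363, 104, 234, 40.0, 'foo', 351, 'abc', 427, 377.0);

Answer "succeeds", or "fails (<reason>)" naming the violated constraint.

fails (NOT NULL on rssi)

rssi is omitted from the column list and has no DEFAULT, so it would receive NULL.
But rssi is part of the PRIMARY KEY (implied NOT NULL).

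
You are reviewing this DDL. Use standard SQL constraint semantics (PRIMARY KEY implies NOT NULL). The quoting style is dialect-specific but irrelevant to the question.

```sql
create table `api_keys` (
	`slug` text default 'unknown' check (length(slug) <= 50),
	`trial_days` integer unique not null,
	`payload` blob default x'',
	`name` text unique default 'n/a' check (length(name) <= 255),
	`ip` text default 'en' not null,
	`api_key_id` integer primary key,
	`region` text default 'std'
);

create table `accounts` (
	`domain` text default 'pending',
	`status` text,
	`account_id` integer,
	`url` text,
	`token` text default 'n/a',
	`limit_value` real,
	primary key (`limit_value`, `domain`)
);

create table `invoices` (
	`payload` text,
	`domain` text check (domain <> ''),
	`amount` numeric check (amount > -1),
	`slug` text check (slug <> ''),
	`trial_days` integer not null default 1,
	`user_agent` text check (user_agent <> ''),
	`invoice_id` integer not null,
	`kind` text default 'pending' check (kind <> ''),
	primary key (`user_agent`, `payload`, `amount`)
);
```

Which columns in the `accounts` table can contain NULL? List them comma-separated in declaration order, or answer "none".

status, account_id, url, token

- domain: part of the PRIMARY KEY, which implies NOT NULL → not nullable.
- status: no NOT NULL constraint applies → nullable.
- account_id: no NOT NULL constraint applies → nullable.
- url: no NOT NULL constraint applies → nullable.
- token: DEFAULT only fills an omitted column; an explicit NULL is still allowed → nullable.
- limit_value: part of the PRIMARY KEY, which implies NOT NULL → not nullable.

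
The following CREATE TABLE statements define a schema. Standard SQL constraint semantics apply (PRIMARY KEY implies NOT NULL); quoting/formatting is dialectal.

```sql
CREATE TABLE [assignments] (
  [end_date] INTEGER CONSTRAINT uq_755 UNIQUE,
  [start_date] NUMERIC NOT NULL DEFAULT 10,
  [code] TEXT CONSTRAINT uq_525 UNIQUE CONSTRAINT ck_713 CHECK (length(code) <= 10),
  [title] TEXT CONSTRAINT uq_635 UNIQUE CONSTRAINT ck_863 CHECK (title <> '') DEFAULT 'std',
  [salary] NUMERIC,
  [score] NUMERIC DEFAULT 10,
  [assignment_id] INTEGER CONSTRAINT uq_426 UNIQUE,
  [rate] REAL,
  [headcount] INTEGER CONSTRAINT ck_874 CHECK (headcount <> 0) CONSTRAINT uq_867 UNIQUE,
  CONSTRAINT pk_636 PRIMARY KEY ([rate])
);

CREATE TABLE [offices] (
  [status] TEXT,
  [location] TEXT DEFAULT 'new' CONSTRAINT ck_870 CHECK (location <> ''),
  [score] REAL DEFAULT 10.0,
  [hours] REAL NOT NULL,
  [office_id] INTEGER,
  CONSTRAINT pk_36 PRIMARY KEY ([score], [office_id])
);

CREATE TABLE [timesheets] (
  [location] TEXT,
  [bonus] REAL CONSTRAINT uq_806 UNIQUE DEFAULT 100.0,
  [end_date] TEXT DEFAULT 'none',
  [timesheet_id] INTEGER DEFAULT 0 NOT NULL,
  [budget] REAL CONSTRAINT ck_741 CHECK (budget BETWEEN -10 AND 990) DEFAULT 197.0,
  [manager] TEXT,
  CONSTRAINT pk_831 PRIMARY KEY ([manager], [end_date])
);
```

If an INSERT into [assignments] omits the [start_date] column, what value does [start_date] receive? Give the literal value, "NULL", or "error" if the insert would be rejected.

10

start_date has an explicit DEFAULT 10.
When the column is omitted from an INSERT, that default is used.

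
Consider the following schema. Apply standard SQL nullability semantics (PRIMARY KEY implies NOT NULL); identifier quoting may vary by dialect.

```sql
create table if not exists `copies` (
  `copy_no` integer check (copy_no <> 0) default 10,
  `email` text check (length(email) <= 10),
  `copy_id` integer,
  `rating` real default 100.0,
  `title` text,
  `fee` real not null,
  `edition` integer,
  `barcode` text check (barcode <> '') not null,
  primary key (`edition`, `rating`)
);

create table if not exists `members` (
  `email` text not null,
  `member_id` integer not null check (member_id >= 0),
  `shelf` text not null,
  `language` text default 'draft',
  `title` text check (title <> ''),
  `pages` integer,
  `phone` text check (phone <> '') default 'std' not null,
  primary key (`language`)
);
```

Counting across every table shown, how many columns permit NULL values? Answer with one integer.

6

copies: 4 nullable (copy_no, email, copy_id, title — PK (edition, rating) and explicit NOT NULL columns excluded).
members: 2 nullable (title, pages — PK (language) and explicit NOT NULL columns excluded).
Total: 4 + 2 = 6.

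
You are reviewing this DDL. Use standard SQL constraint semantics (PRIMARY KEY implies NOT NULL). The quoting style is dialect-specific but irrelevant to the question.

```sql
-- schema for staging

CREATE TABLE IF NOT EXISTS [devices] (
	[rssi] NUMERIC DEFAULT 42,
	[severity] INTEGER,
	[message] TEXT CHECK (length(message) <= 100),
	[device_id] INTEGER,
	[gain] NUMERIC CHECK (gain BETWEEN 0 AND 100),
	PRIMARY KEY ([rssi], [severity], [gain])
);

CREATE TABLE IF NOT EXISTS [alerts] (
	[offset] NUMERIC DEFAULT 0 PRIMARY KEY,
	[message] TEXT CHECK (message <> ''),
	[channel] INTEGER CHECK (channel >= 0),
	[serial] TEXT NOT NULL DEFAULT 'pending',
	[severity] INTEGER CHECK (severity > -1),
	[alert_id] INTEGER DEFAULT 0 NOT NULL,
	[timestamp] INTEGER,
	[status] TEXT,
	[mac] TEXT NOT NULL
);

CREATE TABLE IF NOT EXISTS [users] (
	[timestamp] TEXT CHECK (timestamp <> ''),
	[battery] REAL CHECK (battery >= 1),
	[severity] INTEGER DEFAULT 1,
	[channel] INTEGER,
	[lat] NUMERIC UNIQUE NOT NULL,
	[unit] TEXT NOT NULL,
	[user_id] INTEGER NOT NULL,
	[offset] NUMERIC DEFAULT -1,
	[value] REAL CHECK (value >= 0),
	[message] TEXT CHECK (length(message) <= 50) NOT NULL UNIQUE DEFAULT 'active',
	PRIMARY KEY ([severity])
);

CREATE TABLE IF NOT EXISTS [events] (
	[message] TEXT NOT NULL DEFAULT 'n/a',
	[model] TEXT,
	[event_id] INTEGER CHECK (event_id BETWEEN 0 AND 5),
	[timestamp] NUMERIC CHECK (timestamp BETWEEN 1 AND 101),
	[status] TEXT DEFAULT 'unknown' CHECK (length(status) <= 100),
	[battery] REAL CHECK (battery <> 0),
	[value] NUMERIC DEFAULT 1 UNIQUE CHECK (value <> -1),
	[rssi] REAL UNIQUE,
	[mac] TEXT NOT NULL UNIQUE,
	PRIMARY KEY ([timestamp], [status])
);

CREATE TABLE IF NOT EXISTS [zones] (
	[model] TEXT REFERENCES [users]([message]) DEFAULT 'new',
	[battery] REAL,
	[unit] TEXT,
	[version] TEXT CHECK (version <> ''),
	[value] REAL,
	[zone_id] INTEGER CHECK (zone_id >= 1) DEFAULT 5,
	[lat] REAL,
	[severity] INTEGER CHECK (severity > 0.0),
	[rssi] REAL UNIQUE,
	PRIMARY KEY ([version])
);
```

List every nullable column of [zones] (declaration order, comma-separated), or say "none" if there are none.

- model: a foreign key column may be NULL unless separately constrained → nullable.
- battery: no NOT NULL constraint applies → nullable.
- unit: no NOT NULL constraint applies → nullable.
- version: part of the PRIMARY KEY, which implies NOT NULL → not nullable.
- value: no NOT NULL constraint applies → nullable.
- zone_id: CHECK does not forbid NULL (a CHECK constraint passes when its expression is NULL) → nullable.
- lat: no NOT NULL constraint applies → nullable.
- severity: CHECK does not forbid NULL (a CHECK constraint passes when its expression is NULL) → nullable.
- rssi: UNIQUE does not imply NOT NULL → nullable.

model, battery, unit, value, zone_id, lat, severity, rssi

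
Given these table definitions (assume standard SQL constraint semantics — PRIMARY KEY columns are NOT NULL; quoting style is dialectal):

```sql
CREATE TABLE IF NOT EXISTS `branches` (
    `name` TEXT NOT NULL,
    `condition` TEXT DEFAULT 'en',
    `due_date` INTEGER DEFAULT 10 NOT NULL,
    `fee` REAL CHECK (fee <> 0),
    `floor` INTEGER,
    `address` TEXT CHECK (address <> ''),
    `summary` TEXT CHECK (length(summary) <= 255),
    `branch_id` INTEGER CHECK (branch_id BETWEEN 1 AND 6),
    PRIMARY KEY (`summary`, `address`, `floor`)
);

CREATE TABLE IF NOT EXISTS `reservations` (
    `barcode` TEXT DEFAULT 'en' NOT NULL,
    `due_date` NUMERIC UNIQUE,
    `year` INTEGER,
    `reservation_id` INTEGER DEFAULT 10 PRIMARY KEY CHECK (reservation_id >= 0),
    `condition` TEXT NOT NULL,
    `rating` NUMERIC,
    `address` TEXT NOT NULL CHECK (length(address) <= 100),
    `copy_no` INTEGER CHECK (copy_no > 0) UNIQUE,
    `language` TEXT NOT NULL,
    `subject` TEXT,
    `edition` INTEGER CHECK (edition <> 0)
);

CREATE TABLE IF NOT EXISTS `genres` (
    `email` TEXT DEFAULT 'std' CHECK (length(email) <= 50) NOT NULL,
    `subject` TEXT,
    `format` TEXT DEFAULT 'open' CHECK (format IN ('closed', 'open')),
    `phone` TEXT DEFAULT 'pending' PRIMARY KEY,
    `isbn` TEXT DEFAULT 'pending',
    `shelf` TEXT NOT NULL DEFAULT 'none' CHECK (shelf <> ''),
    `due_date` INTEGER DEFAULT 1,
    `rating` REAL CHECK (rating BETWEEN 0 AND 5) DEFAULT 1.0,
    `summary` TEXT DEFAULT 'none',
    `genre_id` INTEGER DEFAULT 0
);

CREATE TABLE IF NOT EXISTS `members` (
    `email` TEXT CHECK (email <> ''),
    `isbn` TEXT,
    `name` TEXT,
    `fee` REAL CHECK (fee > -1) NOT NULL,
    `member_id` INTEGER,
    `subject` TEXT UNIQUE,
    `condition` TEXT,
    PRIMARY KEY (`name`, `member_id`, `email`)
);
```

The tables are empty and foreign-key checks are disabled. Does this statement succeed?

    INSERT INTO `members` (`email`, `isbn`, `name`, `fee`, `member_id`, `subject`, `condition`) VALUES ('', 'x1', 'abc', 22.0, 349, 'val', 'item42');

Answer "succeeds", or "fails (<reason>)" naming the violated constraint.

The value '' for email violates CHECK (email <> '').

fails (CHECK on email)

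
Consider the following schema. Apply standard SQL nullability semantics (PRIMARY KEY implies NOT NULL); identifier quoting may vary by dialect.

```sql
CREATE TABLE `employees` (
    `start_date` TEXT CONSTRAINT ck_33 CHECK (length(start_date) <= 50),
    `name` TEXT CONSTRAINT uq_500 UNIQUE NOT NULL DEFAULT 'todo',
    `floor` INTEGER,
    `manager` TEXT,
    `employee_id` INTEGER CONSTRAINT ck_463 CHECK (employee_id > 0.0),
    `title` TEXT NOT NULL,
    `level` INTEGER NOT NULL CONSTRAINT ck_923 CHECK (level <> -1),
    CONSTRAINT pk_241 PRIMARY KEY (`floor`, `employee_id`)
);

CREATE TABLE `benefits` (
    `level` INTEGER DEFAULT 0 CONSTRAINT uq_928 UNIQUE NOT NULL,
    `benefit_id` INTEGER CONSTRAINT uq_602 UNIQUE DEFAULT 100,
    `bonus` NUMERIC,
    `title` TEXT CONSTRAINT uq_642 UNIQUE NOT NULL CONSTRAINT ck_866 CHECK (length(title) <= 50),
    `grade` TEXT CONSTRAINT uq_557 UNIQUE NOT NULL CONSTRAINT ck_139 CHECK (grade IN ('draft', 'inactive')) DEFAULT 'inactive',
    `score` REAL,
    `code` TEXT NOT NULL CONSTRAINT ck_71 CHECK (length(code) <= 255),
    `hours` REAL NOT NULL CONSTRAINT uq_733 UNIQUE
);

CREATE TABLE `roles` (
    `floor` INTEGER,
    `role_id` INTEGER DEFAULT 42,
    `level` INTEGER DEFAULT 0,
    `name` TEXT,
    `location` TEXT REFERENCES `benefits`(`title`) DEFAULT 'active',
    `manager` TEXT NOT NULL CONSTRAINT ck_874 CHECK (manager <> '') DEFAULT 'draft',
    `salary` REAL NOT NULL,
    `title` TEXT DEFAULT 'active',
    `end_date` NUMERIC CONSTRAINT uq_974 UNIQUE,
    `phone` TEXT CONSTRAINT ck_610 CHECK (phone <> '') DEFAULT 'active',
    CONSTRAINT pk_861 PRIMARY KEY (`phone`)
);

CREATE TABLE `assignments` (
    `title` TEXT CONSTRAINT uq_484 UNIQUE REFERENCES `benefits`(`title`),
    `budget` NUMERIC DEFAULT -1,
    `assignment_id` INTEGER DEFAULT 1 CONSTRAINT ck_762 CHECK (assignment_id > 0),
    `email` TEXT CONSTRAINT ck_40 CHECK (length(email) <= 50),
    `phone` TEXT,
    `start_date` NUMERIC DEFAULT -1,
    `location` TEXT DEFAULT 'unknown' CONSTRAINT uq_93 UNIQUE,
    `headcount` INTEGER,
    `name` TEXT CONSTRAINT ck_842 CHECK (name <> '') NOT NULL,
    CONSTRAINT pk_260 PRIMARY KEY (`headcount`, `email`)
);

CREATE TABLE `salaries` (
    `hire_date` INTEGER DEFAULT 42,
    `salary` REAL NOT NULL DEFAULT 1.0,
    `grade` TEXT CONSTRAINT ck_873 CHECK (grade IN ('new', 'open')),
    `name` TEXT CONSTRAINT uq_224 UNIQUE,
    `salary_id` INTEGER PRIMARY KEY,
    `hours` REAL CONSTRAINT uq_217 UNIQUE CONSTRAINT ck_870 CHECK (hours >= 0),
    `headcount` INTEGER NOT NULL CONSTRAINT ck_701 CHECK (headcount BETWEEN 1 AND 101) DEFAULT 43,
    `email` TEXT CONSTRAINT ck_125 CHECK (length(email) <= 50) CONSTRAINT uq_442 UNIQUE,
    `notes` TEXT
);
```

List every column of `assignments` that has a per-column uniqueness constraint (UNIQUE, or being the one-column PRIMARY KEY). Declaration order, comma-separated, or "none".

title, location

- title: declared UNIQUE → unique.
- budget: no UNIQUE or single-column PK constraint.
- assignment_id: no UNIQUE or single-column PK constraint.
- email: part of a composite PRIMARY KEY — only the tuple is unique, not this column on its own.
- phone: no UNIQUE or single-column PK constraint.
- start_date: no UNIQUE or single-column PK constraint.
- location: declared UNIQUE → unique.
- headcount: part of a composite PRIMARY KEY — only the tuple is unique, not this column on its own.
- name: no UNIQUE or single-column PK constraint.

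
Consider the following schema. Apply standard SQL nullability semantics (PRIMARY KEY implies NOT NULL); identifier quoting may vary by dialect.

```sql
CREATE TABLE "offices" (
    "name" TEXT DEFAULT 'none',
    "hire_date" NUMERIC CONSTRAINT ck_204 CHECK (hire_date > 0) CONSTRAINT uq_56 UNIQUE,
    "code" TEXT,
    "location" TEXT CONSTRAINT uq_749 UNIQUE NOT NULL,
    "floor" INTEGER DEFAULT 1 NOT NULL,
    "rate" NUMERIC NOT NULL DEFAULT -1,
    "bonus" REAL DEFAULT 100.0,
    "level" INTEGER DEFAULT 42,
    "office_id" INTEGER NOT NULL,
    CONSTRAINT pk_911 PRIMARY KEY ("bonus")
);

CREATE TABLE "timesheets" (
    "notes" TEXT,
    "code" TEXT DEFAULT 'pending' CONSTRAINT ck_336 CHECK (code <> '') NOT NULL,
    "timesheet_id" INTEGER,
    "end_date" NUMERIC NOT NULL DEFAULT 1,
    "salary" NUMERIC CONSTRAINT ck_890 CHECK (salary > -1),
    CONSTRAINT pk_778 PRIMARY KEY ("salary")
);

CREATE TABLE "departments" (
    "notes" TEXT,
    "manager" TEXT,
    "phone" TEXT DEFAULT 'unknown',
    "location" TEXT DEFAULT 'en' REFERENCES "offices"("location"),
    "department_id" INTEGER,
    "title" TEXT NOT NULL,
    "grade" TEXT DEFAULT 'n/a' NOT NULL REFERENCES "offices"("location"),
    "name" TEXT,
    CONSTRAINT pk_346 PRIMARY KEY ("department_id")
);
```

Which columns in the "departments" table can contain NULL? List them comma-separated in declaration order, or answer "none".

- notes: no NOT NULL constraint applies → nullable.
- manager: no NOT NULL constraint applies → nullable.
- phone: DEFAULT only fills an omitted column; an explicit NULL is still allowed → nullable.
- location: a foreign key column may be NULL unless separately constrained → nullable.
- department_id: part of the PRIMARY KEY, which implies NOT NULL → not nullable.
- title: declared NOT NULL → not nullable.
- grade: declared NOT NULL → not nullable.
- name: no NOT NULL constraint applies → nullable.

notes, manager, phone, location, name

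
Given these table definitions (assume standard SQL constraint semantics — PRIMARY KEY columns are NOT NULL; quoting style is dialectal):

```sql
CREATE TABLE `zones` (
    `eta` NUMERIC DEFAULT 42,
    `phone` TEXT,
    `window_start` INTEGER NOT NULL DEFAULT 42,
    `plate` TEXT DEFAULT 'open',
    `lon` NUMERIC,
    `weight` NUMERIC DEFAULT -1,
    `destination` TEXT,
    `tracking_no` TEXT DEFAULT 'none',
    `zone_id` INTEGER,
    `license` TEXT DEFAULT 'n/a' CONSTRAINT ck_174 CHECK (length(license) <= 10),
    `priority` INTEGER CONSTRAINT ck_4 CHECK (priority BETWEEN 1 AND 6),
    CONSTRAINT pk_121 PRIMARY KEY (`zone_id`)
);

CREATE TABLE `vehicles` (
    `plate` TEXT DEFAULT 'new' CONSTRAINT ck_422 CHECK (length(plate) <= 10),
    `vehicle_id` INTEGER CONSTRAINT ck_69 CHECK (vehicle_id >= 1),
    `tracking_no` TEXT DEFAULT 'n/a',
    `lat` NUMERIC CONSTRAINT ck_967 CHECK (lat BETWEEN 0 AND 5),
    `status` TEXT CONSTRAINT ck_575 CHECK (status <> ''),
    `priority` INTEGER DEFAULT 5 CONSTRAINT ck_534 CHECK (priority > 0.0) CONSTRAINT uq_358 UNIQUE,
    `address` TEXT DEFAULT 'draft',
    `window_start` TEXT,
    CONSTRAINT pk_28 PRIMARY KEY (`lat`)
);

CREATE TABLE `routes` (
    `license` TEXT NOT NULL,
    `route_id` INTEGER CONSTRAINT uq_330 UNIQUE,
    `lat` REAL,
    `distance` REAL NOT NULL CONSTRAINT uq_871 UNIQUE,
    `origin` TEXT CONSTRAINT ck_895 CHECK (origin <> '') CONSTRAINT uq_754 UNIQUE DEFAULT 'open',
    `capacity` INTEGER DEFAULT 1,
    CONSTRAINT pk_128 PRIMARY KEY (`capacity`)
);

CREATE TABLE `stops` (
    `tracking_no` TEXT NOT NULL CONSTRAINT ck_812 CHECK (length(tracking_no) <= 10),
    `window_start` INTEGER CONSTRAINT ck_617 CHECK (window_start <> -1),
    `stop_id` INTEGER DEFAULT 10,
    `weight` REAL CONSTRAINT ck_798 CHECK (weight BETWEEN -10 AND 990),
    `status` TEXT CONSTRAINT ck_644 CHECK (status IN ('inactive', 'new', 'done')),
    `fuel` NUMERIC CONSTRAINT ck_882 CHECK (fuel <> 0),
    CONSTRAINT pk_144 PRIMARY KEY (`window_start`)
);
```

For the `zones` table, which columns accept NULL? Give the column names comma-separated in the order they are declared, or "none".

- eta: DEFAULT only fills an omitted column; an explicit NULL is still allowed → nullable.
- phone: no NOT NULL constraint applies → nullable.
- window_start: declared NOT NULL → not nullable.
- plate: DEFAULT only fills an omitted column; an explicit NULL is still allowed → nullable.
- lon: no NOT NULL constraint applies → nullable.
- weight: DEFAULT only fills an omitted column; an explicit NULL is still allowed → nullable.
- destination: no NOT NULL constraint applies → nullable.
- tracking_no: DEFAULT only fills an omitted column; an explicit NULL is still allowed → nullable.
- zone_id: part of the PRIMARY KEY, which implies NOT NULL → not nullable.
- license: CHECK does not forbid NULL (a CHECK constraint passes when its expression is NULL) → nullable.
- priority: CHECK does not forbid NULL (a CHECK constraint passes when its expression is NULL) → nullable.

eta, phone, plate, lon, weight, destination, tracking_no, license, priority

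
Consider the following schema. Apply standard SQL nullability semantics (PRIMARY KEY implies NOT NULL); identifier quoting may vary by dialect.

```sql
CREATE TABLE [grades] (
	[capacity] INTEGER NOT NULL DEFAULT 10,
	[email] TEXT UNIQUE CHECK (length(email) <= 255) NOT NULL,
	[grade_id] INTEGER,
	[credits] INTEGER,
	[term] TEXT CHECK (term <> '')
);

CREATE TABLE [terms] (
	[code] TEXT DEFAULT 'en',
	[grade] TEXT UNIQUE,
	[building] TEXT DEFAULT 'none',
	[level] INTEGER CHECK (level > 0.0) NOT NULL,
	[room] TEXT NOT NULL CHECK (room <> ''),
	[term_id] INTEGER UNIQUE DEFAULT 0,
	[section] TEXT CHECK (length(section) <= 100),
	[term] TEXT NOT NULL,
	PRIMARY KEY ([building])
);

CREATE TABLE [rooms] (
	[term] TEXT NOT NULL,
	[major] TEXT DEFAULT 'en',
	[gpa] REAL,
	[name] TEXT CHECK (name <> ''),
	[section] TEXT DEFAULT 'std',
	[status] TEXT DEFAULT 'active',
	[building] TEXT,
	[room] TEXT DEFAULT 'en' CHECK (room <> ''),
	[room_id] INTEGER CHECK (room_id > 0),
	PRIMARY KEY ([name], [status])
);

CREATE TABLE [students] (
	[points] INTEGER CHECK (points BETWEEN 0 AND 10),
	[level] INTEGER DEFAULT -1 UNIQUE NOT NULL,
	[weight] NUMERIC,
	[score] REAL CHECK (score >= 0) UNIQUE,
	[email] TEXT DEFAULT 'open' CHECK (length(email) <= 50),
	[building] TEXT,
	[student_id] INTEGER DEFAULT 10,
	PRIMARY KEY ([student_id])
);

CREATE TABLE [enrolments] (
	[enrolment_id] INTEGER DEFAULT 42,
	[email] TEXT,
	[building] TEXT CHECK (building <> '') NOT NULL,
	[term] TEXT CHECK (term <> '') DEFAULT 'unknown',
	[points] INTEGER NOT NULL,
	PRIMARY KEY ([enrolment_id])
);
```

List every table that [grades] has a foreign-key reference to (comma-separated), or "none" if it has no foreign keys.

No column in grades has a REFERENCES clause.

none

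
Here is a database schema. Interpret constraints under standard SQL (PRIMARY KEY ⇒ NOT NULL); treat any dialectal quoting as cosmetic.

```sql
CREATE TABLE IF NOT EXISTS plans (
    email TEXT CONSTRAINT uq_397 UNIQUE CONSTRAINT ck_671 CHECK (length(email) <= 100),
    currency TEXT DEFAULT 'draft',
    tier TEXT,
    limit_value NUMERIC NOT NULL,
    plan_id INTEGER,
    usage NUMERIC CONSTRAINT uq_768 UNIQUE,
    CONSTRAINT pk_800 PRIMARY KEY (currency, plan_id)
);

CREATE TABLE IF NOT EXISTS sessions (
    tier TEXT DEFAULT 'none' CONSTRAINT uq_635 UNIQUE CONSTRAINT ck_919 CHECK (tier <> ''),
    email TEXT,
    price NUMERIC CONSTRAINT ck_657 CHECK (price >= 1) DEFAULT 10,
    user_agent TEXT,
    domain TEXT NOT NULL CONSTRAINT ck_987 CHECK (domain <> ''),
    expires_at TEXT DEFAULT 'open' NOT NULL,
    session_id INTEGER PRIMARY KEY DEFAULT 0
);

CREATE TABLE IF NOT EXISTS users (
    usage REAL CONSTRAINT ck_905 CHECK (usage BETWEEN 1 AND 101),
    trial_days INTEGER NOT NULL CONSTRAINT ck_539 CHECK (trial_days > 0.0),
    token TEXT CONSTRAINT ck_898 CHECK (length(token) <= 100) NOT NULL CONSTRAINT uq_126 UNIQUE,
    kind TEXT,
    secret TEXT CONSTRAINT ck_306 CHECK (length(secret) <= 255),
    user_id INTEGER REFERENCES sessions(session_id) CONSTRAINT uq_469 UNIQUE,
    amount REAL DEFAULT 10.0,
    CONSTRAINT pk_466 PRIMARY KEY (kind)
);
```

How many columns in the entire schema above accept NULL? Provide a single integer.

11

plans: 3 nullable (email, tier, usage — PK (currency, plan_id) and explicit NOT NULL columns excluded).
sessions: 4 nullable (tier, email, price, user_agent — PK (session_id) and explicit NOT NULL columns excluded).
users: 4 nullable (usage, secret, user_id, amount — PK (kind) and explicit NOT NULL columns excluded).
Total: 3 + 4 + 4 = 11.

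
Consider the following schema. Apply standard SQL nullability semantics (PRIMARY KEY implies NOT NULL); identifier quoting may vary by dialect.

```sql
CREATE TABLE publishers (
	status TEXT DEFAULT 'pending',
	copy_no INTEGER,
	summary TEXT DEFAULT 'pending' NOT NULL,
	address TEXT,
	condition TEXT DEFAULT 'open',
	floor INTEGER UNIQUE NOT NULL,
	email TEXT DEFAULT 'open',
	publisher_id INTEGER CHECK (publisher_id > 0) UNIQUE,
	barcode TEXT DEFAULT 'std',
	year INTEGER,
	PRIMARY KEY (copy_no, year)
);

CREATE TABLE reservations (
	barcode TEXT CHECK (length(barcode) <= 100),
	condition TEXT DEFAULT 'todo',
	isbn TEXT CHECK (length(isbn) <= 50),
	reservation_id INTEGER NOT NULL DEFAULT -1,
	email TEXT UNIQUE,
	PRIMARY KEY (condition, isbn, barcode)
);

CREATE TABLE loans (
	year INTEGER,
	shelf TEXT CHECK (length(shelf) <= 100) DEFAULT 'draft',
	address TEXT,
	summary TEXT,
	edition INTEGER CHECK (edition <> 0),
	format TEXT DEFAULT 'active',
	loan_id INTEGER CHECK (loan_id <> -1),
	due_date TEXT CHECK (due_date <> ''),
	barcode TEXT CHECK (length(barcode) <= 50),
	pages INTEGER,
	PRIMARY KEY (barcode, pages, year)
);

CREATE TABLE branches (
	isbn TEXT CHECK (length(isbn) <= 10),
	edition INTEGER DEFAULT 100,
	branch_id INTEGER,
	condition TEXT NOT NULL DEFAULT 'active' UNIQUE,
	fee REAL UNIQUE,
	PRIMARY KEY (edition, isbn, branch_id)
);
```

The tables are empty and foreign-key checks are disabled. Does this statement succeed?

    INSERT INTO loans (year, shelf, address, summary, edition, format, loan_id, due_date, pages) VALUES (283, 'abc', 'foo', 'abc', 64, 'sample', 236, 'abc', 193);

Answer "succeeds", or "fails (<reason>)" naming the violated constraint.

fails (NOT NULL on barcode)

barcode is omitted from the column list and has no DEFAULT, so it would receive NULL.
But barcode is part of the PRIMARY KEY (implied NOT NULL).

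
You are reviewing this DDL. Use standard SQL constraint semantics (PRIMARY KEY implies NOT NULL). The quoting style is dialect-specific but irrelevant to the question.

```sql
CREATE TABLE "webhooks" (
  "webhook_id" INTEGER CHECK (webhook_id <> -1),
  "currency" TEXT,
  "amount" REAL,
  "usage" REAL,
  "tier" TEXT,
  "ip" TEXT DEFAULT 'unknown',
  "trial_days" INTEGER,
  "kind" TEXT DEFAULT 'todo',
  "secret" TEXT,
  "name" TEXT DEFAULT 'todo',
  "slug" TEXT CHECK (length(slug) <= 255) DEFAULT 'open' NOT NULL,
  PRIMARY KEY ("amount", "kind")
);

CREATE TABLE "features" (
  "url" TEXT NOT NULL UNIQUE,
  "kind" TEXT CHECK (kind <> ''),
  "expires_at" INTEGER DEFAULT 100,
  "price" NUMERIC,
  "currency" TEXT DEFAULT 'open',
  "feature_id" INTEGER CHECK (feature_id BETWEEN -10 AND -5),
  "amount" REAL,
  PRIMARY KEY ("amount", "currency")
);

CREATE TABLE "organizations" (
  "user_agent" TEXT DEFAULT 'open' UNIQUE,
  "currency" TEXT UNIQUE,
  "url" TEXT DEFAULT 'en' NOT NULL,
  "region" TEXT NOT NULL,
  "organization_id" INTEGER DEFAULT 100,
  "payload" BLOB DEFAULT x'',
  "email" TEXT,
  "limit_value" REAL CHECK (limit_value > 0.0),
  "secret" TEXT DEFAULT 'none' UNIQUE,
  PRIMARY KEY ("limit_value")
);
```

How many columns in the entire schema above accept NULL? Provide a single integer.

18

webhooks: 8 nullable (webhook_id, currency, usage, tier, ip, trial_days, secret, name — PK (amount, kind) and explicit NOT NULL columns excluded).
features: 4 nullable (kind, expires_at, price, feature_id — PK (amount, currency) and explicit NOT NULL columns excluded).
organizations: 6 nullable (user_agent, currency, organization_id, payload, email, secret — PK (limit_value) and explicit NOT NULL columns excluded).
Total: 8 + 4 + 6 = 18.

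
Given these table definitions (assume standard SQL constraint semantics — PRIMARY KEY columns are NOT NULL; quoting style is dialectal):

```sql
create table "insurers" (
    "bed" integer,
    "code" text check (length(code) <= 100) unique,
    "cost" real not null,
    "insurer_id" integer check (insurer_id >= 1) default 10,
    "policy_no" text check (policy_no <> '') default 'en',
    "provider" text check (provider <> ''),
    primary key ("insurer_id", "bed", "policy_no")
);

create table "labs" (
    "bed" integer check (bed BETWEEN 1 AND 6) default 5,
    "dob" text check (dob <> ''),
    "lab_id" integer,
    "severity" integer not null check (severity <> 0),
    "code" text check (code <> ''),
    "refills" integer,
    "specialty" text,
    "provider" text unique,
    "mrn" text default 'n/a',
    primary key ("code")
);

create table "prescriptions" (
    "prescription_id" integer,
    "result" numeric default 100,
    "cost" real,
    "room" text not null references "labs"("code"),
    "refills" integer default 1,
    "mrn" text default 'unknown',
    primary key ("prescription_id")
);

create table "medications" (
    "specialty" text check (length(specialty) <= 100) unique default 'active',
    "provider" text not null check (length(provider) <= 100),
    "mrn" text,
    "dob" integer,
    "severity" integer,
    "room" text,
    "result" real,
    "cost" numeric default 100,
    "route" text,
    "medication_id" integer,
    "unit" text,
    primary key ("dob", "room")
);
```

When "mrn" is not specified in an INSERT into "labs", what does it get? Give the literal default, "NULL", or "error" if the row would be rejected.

'n/a'

mrn has an explicit DEFAULT 'n/a'.
When the column is omitted from an INSERT, that default is used.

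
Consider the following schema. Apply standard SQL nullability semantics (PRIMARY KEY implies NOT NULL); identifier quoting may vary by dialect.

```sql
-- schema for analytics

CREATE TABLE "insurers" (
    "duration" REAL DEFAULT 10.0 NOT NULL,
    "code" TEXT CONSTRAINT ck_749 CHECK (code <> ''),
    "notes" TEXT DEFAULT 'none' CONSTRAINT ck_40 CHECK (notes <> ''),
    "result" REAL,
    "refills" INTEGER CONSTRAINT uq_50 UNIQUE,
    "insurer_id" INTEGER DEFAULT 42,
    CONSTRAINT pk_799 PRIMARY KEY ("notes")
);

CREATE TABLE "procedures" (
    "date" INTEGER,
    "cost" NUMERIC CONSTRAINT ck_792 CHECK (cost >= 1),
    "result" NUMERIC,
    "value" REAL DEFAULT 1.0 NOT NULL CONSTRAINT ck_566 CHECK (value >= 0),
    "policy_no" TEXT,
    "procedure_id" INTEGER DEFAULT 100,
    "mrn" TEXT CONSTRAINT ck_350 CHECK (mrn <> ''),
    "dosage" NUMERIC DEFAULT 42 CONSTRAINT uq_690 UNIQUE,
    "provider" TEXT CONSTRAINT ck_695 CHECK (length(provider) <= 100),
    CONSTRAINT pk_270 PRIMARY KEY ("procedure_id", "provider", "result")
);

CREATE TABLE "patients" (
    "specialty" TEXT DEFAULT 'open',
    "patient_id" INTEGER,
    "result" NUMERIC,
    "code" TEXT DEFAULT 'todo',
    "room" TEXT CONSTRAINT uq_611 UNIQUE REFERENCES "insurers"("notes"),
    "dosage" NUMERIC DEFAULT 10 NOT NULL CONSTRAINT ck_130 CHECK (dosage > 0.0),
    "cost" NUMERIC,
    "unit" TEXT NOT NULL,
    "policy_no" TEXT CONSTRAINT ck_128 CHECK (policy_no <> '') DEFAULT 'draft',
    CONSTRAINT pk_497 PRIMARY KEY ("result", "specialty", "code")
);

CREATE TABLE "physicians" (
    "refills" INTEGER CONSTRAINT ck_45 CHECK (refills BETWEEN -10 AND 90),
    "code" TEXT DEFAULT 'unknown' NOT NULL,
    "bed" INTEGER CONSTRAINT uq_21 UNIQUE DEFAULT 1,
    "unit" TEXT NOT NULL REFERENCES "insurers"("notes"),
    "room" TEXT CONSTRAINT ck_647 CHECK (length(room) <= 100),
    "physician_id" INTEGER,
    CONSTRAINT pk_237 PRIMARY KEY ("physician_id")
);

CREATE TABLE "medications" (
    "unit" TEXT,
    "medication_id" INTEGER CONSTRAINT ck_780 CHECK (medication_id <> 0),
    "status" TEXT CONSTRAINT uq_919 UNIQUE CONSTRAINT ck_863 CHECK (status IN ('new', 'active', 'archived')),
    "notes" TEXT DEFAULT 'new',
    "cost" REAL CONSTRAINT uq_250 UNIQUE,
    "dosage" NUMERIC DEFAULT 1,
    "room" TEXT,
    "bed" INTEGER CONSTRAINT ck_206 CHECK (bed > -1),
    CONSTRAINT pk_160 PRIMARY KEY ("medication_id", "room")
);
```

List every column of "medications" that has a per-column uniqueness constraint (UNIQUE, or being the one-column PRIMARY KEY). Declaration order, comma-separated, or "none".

- unit: no UNIQUE or single-column PK constraint.
- medication_id: part of a composite PRIMARY KEY — only the tuple is unique, not this column on its own.
- status: declared UNIQUE → unique.
- notes: no UNIQUE or single-column PK constraint.
- cost: declared UNIQUE → unique.
- dosage: no UNIQUE or single-column PK constraint.
- room: part of a composite PRIMARY KEY — only the tuple is unique, not this column on its own.
- bed: no UNIQUE or single-column PK constraint.

status, cost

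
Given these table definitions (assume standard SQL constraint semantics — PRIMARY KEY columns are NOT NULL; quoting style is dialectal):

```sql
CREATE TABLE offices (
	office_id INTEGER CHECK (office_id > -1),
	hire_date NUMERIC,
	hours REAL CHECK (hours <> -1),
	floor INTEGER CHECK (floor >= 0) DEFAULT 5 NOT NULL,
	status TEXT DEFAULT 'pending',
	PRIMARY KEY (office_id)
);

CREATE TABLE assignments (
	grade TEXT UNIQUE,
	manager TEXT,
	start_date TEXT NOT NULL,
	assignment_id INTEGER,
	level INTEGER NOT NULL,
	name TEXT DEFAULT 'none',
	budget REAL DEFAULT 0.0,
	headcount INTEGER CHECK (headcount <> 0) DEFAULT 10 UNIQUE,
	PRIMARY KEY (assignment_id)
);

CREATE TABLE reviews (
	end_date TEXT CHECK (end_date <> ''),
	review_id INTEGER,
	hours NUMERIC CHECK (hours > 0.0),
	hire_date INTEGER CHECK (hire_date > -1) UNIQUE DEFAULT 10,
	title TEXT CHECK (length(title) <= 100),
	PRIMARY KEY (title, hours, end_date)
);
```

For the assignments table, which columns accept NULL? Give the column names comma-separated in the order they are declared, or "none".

- grade: UNIQUE does not imply NOT NULL → nullable.
- manager: no NOT NULL constraint applies → nullable.
- start_date: declared NOT NULL → not nullable.
- assignment_id: part of the PRIMARY KEY, which implies NOT NULL → not nullable.
- level: declared NOT NULL → not nullable.
- name: DEFAULT only fills an omitted column; an explicit NULL is still allowed → nullable.
- budget: DEFAULT only fills an omitted column; an explicit NULL is still allowed → nullable.
- headcount: CHECK does not forbid NULL (a CHECK constraint passes when its expression is NULL) → nullable.

grade, manager, name, budget, headcount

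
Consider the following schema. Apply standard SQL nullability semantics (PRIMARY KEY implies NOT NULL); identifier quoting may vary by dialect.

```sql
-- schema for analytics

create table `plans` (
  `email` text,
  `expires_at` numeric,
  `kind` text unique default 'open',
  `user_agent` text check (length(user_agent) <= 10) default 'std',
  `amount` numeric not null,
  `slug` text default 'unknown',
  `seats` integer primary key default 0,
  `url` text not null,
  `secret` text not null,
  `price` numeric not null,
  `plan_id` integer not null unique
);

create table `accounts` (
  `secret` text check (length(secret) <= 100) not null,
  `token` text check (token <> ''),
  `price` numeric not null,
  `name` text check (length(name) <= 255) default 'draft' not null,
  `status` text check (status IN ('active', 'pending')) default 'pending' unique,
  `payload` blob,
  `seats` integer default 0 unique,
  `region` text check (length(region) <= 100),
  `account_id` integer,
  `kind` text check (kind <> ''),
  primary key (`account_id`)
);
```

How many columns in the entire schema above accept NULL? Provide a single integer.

11

plans: 5 nullable (email, expires_at, kind, user_agent, slug — PK (seats) and explicit NOT NULL columns excluded).
accounts: 6 nullable (token, status, payload, seats, region, kind — PK (account_id) and explicit NOT NULL columns excluded).
Total: 5 + 6 = 11.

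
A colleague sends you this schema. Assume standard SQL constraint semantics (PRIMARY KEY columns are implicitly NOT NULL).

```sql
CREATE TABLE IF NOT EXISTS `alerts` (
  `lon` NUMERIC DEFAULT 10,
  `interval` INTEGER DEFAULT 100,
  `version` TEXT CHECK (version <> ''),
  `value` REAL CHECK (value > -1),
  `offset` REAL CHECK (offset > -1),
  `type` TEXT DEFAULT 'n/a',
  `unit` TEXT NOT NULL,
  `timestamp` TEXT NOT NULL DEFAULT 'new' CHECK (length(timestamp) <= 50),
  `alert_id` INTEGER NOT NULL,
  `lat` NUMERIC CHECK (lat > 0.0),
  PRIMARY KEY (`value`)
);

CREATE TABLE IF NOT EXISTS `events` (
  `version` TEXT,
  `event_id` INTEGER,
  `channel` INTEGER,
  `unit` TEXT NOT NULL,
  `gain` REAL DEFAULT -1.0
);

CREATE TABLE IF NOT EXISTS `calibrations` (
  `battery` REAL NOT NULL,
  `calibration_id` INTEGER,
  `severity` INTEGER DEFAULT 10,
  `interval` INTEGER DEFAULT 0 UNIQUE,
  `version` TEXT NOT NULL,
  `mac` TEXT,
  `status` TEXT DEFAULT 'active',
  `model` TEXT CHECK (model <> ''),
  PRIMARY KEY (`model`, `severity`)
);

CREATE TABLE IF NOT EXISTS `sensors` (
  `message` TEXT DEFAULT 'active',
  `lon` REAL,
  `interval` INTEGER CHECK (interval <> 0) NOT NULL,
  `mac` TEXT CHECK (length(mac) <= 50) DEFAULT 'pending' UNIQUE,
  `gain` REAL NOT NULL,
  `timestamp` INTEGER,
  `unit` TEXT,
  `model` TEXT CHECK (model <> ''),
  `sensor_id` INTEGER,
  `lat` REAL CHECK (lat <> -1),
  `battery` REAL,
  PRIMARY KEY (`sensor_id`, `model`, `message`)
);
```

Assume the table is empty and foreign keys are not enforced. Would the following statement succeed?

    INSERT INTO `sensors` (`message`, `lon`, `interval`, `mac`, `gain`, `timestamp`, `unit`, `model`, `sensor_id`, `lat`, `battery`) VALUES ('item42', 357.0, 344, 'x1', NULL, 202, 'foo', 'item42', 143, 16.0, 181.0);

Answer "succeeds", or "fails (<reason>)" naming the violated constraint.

gain is explicitly set to NULL, but gain is declared NOT NULL.

fails (NOT NULL on gain)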